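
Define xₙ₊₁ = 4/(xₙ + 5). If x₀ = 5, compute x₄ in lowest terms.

620/883

x₁ = 4/(5 + 5) = 2/5.
x₂ = 4/(2/5 + 5) = 20/27.
x₃ = 4/(20/27 + 5) = 108/155.
x₄ = 4/(108/155 + 5) = 620/883.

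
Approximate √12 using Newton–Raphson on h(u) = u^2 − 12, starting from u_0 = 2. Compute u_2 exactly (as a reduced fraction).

7/2

h'(u) = 2u.
h(2) = −8, h'(2) = 4, so u_1 = 2 − (−8)/4 = 4.
h(4) = 4, h'(4) = 8, so u_2 = 4 − 4/8 = 7/2.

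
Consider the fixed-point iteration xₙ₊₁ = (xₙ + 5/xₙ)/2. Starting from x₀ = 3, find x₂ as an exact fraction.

47/21

x₁ = (3 + 5/3)/2 = 7/3.
x₂ = (7/3 + 5/(7/3))/2 = 47/21.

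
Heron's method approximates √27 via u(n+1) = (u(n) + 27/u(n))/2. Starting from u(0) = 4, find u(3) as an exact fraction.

25575217/4921952

u(1) = (4 + 27/4)/2 = 43/8.
u(2) = (43/8 + 27/(43/8))/2 = 3577/688.
u(3) = (3577/688 + 27/(3577/688))/2 = 25575217/4921952.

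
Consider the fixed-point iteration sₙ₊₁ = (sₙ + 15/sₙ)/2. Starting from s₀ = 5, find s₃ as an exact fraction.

1921/496

s₁ = (5 + 15/5)/2 = 4.
s₂ = (4 + 15/4)/2 = 31/8.
s₃ = (31/8 + 15/(31/8))/2 = 1921/496.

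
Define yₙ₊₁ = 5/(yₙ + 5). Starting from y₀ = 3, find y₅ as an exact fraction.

y₁ = 5/(3 + 5) = 5/8.
y₂ = 5/(5/8 + 5) = 8/9.
y₃ = 5/(8/9 + 5) = 45/53.
y₄ = 5/(45/53 + 5) = 53/62.
y₅ = 5/(53/62 + 5) = 310/363.

310/363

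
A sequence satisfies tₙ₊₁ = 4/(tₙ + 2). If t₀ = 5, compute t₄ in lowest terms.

32/25

t₁ = 4/(5 + 2) = 4/7.
t₂ = 4/(4/7 + 2) = 14/9.
t₃ = 4/(14/9 + 2) = 9/8.
t₄ = 4/(9/8 + 2) = 32/25.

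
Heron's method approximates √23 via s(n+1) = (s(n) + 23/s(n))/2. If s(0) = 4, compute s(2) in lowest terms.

s(1) = (4 + 23/4)/2 = 39/8.
s(2) = (39/8 + 23/(39/8))/2 = 2993/624.

2993/624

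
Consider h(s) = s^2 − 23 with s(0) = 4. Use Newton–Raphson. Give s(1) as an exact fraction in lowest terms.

h'(s) = 2s.
h(4) = −7, h'(4) = 8, so s(1) = 4 − (−7)/8 = 39/8.

39/8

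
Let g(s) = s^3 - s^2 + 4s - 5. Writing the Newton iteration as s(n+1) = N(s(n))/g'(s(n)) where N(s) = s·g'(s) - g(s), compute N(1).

6

g'(s) = 3s^2 - 2s + 4.
N(s) = s·g'(s) - g(s) = s·(3s^2 - 2s + 4) - (s^3 - s^2 + 4s - 5) = 2s^3 - s^2 + 5.
N(1) = 6.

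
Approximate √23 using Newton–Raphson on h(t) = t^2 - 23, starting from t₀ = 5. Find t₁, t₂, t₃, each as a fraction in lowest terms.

h'(t) = 2t.
h(5) = 2, h'(5) = 10, so t₁ = 5 - 2/10 = 24/5.
h(24/5) = 1/25, h'(24/5) = 48/5, so t₂ = (24/5) - (1/25)/(48/5) = 1151/240.
h(1151/240) = 1/57600, h'(1151/240) = 1151/120, so t₃ = (1151/240) - (1/57600)/(1151/120) = 2649601/552480.

t₁ = 24/5, t₂ = 1151/240, t₃ = 2649601/552480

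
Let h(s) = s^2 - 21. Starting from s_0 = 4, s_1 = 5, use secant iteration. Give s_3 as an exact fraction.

197/43

h(4) = -5, h(5) = 4. s_2 = 5 - 4·(5 - 4)/(4 - (-5)) = 41/9.
h(5) = 4, h(41/9) = -20/81. s_3 = (41/9) - (-20/81)·((41/9) - 5)/((-20/81) - 4) = 197/43.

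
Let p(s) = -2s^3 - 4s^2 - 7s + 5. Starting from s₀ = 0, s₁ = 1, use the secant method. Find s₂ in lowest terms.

p(0) = 5, p(1) = -8. s₂ = 1 - (-8)·(1 - 0)/((-8) - 5) = 5/13.

5/13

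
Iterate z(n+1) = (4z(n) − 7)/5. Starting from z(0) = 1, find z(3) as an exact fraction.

z(1) = (4·1 − 7)/5 = −3/5.
z(2) = (4·(−3/5) − 7)/5 = −47/25.
z(3) = (4·(−47/25) − 7)/5 = −363/125.

−363/125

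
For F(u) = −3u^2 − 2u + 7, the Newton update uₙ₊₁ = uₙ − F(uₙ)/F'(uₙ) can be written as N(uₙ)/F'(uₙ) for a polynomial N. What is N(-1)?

F'(u) = −6u − 2.
N(u) = u·F'(u) − F(u) = u·(−6u − 2) − (−3u^2 − 2u + 7) = −3u^2 − 7.
N(-1) = −10.

−10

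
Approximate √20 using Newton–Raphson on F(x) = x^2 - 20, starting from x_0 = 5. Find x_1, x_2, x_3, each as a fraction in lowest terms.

x_1 = 9/2, x_2 = 161/36, x_3 = 51841/11592

F'(x) = 2x.
F(5) = 5, F'(5) = 10, so x_1 = 5 - 5/10 = 9/2.
F(9/2) = 1/4, F'(9/2) = 9, so x_2 = (9/2) - (1/4)/9 = 161/36.
F(161/36) = 1/1296, F'(161/36) = 161/18, so x_3 = (161/36) - (1/1296)/(161/18) = 51841/11592.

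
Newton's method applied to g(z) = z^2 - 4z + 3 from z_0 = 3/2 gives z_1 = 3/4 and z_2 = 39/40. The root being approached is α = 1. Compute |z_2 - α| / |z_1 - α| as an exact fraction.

1/10

z_1 - α = 3/4 - 1 = -1/4, so |z_1 - α| = 1/4.
z_2 - α = 39/40 - 1 = -1/40, so |z_2 - α| = 1/40.
Ratio = (1/40) / (1/4) = 1/10.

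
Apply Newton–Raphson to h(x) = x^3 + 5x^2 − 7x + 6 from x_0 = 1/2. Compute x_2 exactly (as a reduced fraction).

h'(x) = 3x^2 + 10x − 7.
h(1/2) = 31/8, h'(1/2) = −5/4, so x_1 = (1/2) − (31/8)/(−5/4) = 18/5.
h(18/5) = 11532/125, h'(18/5) = 1697/25, so x_2 = (18/5) − (11532/125)/(1697/25) = 19014/8485.

19014/8485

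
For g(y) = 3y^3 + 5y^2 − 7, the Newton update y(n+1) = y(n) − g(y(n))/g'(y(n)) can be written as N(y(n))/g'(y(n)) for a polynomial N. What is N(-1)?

6

g'(y) = 9y^2 + 10y.
N(y) = y·g'(y) − g(y) = y·(9y^2 + 10y) − (3y^3 + 5y^2 − 7) = 6y^3 + 5y^2 + 7.
N(-1) = 6.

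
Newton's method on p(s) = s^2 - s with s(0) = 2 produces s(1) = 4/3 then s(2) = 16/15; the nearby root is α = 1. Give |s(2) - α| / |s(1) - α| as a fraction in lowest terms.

1/5

s(1) - α = 4/3 - 1 = 1/3, so |s(1) - α| = 1/3.
s(2) - α = 16/15 - 1 = 1/15, so |s(2) - α| = 1/15.
Ratio = (1/15) / (1/3) = 1/5.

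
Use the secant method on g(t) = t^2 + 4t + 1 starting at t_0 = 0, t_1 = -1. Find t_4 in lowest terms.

g(0) = 1, g(-1) = -2. t_2 = (-1) - (-2)·((-1) - 0)/((-2) - 1) = -1/3.
g(-1) = -2, g(-1/3) = -2/9. t_3 = (-1/3) - (-2/9)·((-1/3) - (-1))/((-2/9) - (-2)) = -1/4.
g(-1/3) = -2/9, g(-1/4) = 1/16. t_4 = (-1/4) - (1/16)·((-1/4) - (-1/3))/((1/16) - (-2/9)) = -11/41.

-11/41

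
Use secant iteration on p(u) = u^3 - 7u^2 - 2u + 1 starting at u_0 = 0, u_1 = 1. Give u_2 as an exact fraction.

1/8

p(0) = 1, p(1) = -7. u_2 = 1 - (-7)·(1 - 0)/((-7) - 1) = 1/8.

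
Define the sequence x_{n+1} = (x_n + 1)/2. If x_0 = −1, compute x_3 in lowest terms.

x_1 = ((−1) + 1)/2 = 0.
x_2 = (0 + 1)/2 = 1/2.
x_3 = ((1/2) + 1)/2 = 3/4.

3/4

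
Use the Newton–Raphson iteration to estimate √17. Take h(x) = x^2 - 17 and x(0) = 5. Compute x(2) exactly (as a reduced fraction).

433/105

h'(x) = 2x.
h(5) = 8, h'(5) = 10, so x(1) = 5 - 8/10 = 21/5.
h(21/5) = 16/25, h'(21/5) = 42/5, so x(2) = (21/5) - (16/25)/(42/5) = 433/105.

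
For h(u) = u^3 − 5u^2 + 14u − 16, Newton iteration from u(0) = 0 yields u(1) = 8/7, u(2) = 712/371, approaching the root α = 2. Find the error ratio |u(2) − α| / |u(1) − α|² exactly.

u(1) − α = 8/7 − 2 = −6/7, so |u(1) − α| = 6/7.
u(2) − α = 712/371 − 2 = −30/371, so |u(2) − α| = 30/371.
|u(1) − α|² = 36/49.
Ratio = (30/371) / (36/49) = 35/318.

35/318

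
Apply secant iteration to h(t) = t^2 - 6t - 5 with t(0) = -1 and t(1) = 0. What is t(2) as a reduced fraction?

h(-1) = 2, h(0) = -5. t(2) = 0 - (-5)·(0 - (-1))/((-5) - 2) = -5/7.

-5/7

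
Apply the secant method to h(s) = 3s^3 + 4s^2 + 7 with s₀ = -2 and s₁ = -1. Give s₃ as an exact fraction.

-427/211

h(-2) = -1, h(-1) = 8. s₂ = (-1) - 8·((-1) - (-2))/(8 - (-1)) = -17/9.
h(-1) = 8, h(-17/9) = 256/243. s₃ = (-17/9) - (256/243)·((-17/9) - (-1))/((256/243) - 8) = -427/211.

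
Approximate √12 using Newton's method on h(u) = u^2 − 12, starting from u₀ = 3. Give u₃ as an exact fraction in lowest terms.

h'(u) = 2u.
h(3) = −3, h'(3) = 6, so u₁ = 3 − (−3)/6 = 7/2.
h(7/2) = 1/4, h'(7/2) = 7, so u₂ = (7/2) − (1/4)/7 = 97/28.
h(97/28) = 1/784, h'(97/28) = 97/14, so u₃ = (97/28) − (1/784)/(97/14) = 18817/5432.

18817/5432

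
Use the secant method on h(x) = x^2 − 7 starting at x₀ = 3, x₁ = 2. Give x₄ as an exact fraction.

h(3) = 2, h(2) = −3. x₂ = 2 − (−3)·(2 − 3)/((−3) − 2) = 13/5.
h(2) = −3, h(13/5) = −6/25. x₃ = (13/5) − (−6/25)·((13/5) − 2)/((−6/25) − (−3)) = 61/23.
h(13/5) = −6/25, h(61/23) = 18/529. x₄ = (61/23) − (18/529)·((61/23) − (13/5))/((18/529) − (−6/25)) = 799/302.

799/302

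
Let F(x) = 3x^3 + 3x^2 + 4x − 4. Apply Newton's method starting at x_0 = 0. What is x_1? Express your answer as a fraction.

F'(x) = 9x^2 + 6x + 4.
F(0) = −4, F'(0) = 4, so x_1 = 0 − (−4)/4 = 1.

1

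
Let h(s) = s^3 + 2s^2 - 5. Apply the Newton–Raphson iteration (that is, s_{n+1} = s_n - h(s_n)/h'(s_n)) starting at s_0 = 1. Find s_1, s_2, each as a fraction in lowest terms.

s_1 = 9/7, s_2 = 4307/3465

h'(s) = 3s^2 + 4s.
h(1) = -2, h'(1) = 7, so s_1 = 1 - (-2)/7 = 9/7.
h(9/7) = 148/343, h'(9/7) = 495/49, so s_2 = (9/7) - (148/343)/(495/49) = 4307/3465.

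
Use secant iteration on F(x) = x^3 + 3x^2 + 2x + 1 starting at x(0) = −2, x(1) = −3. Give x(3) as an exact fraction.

−543/241

F(−2) = 1, F(−3) = −5. x(2) = (−3) − (−5)·((−3) − (−2))/((−5) − 1) = −13/6.
F(−3) = −5, F(−13/6) = 125/216. x(3) = (−13/6) − (125/216)·((−13/6) − (−3))/((125/216) − (−5)) = −543/241.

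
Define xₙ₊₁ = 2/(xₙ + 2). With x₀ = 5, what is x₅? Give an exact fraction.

62/85

x₁ = 2/(5 + 2) = 2/7.
x₂ = 2/(2/7 + 2) = 7/8.
x₃ = 2/(7/8 + 2) = 16/23.
x₄ = 2/(16/23 + 2) = 23/31.
x₅ = 2/(23/31 + 2) = 62/85.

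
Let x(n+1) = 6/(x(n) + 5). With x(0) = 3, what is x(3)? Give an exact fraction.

x(1) = 6/(3 + 5) = 3/4.
x(2) = 6/(3/4 + 5) = 24/23.
x(3) = 6/(24/23 + 5) = 138/139.

138/139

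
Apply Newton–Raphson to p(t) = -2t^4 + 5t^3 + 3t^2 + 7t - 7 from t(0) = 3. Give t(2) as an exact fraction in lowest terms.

36791/11480

p'(t) = -8t^3 + 15t^2 + 6t + 7.
p(3) = 14, p'(3) = -56, so t(1) = 3 - 14/(-56) = 13/4.
p(13/4) = -519/128, p'(13/4) = -1435/16, so t(2) = (13/4) - (-519/128)/(-1435/16) = 36791/11480.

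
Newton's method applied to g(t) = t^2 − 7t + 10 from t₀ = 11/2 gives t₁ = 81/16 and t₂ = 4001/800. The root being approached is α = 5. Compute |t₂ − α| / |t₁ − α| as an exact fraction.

1/50

t₁ − α = 81/16 − 5 = 1/16, so |t₁ − α| = 1/16.
t₂ − α = 4001/800 − 5 = 1/800, so |t₂ − α| = 1/800.
Ratio = (1/800) / (1/16) = 1/50.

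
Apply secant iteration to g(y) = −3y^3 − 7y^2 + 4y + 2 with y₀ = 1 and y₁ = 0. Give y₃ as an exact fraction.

−3/2

g(1) = −4, g(0) = 2. y₂ = 0 − 2·(0 − 1)/(2 − (−4)) = 1/3.
g(0) = 2, g(1/3) = 22/9. y₃ = (1/3) − (22/9)·((1/3) − 0)/((22/9) − 2) = −3/2.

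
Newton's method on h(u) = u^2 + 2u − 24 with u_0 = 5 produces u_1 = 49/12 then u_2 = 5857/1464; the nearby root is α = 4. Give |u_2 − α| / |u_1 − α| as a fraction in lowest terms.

u_1 − α = 49/12 − 4 = 1/12, so |u_1 − α| = 1/12.
u_2 − α = 5857/1464 − 4 = 1/1464, so |u_2 − α| = 1/1464.
Ratio = (1/1464) / (1/12) = 1/122.

1/122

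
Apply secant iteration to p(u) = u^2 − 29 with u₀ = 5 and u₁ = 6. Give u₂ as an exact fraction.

59/11

p(5) = −4, p(6) = 7. u₂ = 6 − 7·(6 − 5)/(7 − (−4)) = 59/11.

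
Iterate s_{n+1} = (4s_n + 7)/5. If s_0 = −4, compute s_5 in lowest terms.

s_1 = (4·(−4) + 7)/5 = −9/5.
s_2 = (4·(−9/5) + 7)/5 = −1/25.
s_3 = (4·(−1/25) + 7)/5 = 171/125.
s_4 = (4·(171/125) + 7)/5 = 1559/625.
s_5 = (4·(1559/625) + 7)/5 = 10611/3125.

10611/3125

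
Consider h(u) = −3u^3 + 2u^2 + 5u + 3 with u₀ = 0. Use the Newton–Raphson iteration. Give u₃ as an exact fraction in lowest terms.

h'(u) = −9u^2 + 4u + 5.
h(0) = 3, h'(0) = 5, so u₁ = 0 − 3/5 = −3/5.
h(−3/5) = 171/125, h'(−3/5) = −16/25, so u₂ = (−3/5) − (171/125)/(−16/25) = 123/80.
h(123/80) = 2310039/512000, h'(123/80) = −64801/6400, so u₃ = (123/80) − (2310039/512000)/(−64801/6400) = 5140281/2592040.

5140281/2592040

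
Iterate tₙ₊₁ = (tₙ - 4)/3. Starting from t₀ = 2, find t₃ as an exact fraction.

t₁ = (2 - 4)/3 = -2/3.
t₂ = ((-2/3) - 4)/3 = -14/9.
t₃ = ((-14/9) - 4)/3 = -50/27.

-50/27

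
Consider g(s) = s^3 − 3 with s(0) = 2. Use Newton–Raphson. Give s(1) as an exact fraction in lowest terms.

g'(s) = 3s^2.
g(2) = 5, g'(2) = 12, so s(1) = 2 − 5/12 = 19/12.

19/12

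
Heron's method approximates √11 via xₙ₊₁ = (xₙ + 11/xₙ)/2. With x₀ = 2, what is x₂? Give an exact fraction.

401/120

x₁ = (2 + 11/2)/2 = 15/4.
x₂ = (15/4 + 11/(15/4))/2 = 401/120.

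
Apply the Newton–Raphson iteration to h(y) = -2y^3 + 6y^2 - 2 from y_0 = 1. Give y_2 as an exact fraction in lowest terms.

h'(y) = -6y^2 + 12y.
h(1) = 2, h'(1) = 6, so y_1 = 1 - 2/6 = 2/3.
h(2/3) = 2/27, h'(2/3) = 16/3, so y_2 = (2/3) - (2/27)/(16/3) = 47/72.

47/72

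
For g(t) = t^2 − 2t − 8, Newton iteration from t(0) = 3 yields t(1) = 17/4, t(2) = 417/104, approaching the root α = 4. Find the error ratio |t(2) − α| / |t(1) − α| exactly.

1/26

t(1) − α = 17/4 − 4 = 1/4, so |t(1) − α| = 1/4.
t(2) − α = 417/104 − 4 = 1/104, so |t(2) − α| = 1/104.
Ratio = (1/104) / (1/4) = 1/26.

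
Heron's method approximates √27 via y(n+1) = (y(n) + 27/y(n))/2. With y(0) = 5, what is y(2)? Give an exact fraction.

y(1) = (5 + 27/5)/2 = 26/5.
y(2) = (26/5 + 27/(26/5))/2 = 1351/260.

1351/260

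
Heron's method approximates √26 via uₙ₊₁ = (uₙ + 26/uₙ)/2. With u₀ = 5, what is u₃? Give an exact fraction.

54100801/10610040

u₁ = (5 + 26/5)/2 = 51/10.
u₂ = (51/10 + 26/(51/10))/2 = 5201/1020.
u₃ = (5201/1020 + 26/(5201/1020))/2 = 54100801/10610040.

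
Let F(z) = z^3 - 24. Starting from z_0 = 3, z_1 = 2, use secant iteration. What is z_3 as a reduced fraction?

4650/1603

F(3) = 3, F(2) = -16. z_2 = 2 - (-16)·(2 - 3)/((-16) - 3) = 54/19.
F(2) = -16, F(54/19) = -7152/6859. z_3 = (54/19) - (-7152/6859)·((54/19) - 2)/((-7152/6859) - (-16)) = 4650/1603.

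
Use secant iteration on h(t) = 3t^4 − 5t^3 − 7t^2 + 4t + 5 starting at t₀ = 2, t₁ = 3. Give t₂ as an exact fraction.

145/69

h(2) = −7, h(3) = 62. t₂ = 3 − 62·(3 − 2)/(62 − (−7)) = 145/69.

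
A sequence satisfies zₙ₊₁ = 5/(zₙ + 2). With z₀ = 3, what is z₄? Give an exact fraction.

55/37

z₁ = 5/(3 + 2) = 1.
z₂ = 5/(1 + 2) = 5/3.
z₃ = 5/(5/3 + 2) = 15/11.
z₄ = 5/(15/11 + 2) = 55/37.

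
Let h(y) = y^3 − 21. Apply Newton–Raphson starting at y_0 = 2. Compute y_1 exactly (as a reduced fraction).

h'(y) = 3y^2.
h(2) = −13, h'(2) = 12, so y_1 = 2 − (−13)/12 = 37/12.

37/12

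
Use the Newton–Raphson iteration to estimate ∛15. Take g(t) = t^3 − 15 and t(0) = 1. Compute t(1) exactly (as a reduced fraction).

17/3

g'(t) = 3t^2.
g(1) = −14, g'(1) = 3, so t(1) = 1 − (−14)/3 = 17/3.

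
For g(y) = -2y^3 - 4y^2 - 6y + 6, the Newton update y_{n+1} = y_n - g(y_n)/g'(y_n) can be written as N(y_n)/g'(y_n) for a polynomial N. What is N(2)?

-54

g'(y) = -6y^2 - 8y - 6.
N(y) = y·g'(y) - g(y) = y·(-6y^2 - 8y - 6) - (-2y^3 - 4y^2 - 6y + 6) = -4y^3 - 4y^2 - 6.
N(2) = -54.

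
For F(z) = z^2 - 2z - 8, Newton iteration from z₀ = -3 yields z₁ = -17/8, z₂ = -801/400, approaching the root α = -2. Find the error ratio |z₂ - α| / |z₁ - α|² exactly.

4/25

z₁ - α = -17/8 - (-2) = -17/8 + 2 = -1/8, so |z₁ - α| = 1/8.
z₂ - α = -801/400 - (-2) = -801/400 + 2 = -1/400, so |z₂ - α| = 1/400.
|z₁ - α|² = 1/64.
Ratio = (1/400) / (1/64) = 4/25.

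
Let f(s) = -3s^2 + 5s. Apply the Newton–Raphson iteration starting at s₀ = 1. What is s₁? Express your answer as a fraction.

3

f'(s) = -6s + 5.
f(1) = 2, f'(1) = -1, so s₁ = 1 - 2/(-1) = 3.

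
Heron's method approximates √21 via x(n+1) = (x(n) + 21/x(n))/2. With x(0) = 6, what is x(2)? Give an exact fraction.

697/152

x(1) = (6 + 21/6)/2 = 19/4.
x(2) = (19/4 + 21/(19/4))/2 = 697/152.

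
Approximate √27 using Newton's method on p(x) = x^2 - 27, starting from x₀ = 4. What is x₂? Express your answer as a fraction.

p'(x) = 2x.
p(4) = -11, p'(4) = 8, so x₁ = 4 - (-11)/8 = 43/8.
p(43/8) = 121/64, p'(43/8) = 43/4, so x₂ = (43/8) - (121/64)/(43/4) = 3577/688.

3577/688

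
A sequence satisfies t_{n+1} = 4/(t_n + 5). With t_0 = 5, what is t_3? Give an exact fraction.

108/155

t_1 = 4/(5 + 5) = 2/5.
t_2 = 4/(2/5 + 5) = 20/27.
t_3 = 4/(20/27 + 5) = 108/155.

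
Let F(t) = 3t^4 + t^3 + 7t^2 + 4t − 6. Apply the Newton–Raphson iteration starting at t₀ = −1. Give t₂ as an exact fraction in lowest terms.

−162707/155002

F'(t) = 12t^3 + 3t^2 + 14t + 4.
F(−1) = −1, F'(−1) = −19, so t₁ = (−1) − (−1)/(−19) = −20/19.
F(−20/19) = 8154/130321, F'(−20/19) = −146844/6859, so t₂ = (−20/19) − (8154/130321)/(−146844/6859) = −162707/155002.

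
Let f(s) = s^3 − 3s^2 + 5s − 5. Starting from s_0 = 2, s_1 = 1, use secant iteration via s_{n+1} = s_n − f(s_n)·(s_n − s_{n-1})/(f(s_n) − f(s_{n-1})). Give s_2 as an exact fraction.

5/3

f(2) = 1, f(1) = −2. s_2 = 1 − (−2)·(1 − 2)/((−2) − 1) = 5/3.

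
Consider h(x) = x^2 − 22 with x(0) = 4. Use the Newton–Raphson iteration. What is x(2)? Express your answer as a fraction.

h'(x) = 2x.
h(4) = −6, h'(4) = 8, so x(1) = 4 − (−6)/8 = 19/4.
h(19/4) = 9/16, h'(19/4) = 19/2, so x(2) = (19/4) − (9/16)/(19/2) = 713/152.

713/152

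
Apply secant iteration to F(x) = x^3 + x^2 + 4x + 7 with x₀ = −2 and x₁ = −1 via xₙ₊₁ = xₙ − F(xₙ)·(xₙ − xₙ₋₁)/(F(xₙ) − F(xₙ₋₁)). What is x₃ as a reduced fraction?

−569/377

F(−2) = −5, F(−1) = 3. x₂ = (−1) − 3·((−1) − (−2))/(3 − (−5)) = −11/8.
F(−1) = 3, F(−11/8) = 405/512. x₃ = (−11/8) − (405/512)·((−11/8) − (−1))/((405/512) − 3) = −569/377.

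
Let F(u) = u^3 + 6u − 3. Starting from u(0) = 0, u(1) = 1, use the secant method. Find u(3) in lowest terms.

F(0) = −3, F(1) = 4. u(2) = 1 − 4·(1 − 0)/(4 − (−3)) = 3/7.
F(1) = 4, F(3/7) = −120/343. u(3) = (3/7) − (−120/343)·((3/7) − 1)/((−120/343) − 4) = 177/373.

177/373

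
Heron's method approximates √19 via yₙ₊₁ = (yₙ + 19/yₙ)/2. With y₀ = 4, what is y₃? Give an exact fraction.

y₁ = (4 + 19/4)/2 = 35/8.
y₂ = (35/8 + 19/(35/8))/2 = 2441/560.
y₃ = (2441/560 + 19/(2441/560))/2 = 11916881/2733920.

11916881/2733920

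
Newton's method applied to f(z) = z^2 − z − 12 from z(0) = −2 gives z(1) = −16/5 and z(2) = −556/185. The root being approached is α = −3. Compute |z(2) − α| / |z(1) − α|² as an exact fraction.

5/37

z(1) − α = −16/5 − (−3) = −16/5 + 3 = −1/5, so |z(1) − α| = 1/5.
z(2) − α = −556/185 − (−3) = −556/185 + 3 = −1/185, so |z(2) − α| = 1/185.
|z(1) − α|² = 1/25.
Ratio = (1/185) / (1/25) = 5/37.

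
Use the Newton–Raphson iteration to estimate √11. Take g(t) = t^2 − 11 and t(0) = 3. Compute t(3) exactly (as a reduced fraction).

79201/23880

g'(t) = 2t.
g(3) = −2, g'(3) = 6, so t(1) = 3 − (−2)/6 = 10/3.
g(10/3) = 1/9, g'(10/3) = 20/3, so t(2) = (10/3) − (1/9)/(20/3) = 199/60.
g(199/60) = 1/3600, g'(199/60) = 199/30, so t(3) = (199/60) − (1/3600)/(199/30) = 79201/23880.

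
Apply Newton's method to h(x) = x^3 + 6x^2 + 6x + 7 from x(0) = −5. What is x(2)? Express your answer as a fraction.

h'(x) = 3x^2 + 12x + 6.
h(−5) = 2, h'(−5) = 21, so x(1) = (−5) − 2/21 = −107/21.
h(−107/21) = −764/9261, h'(−107/21) = 3343/147, so x(2) = (−107/21) − (−764/9261)/(3343/147) = −1072339/210609.

−1072339/210609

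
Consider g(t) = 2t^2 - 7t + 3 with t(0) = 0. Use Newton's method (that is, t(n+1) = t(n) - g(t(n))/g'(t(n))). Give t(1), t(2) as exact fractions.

g'(t) = 4t - 7.
g(0) = 3, g'(0) = -7, so t(1) = 0 - 3/(-7) = 3/7.
g(3/7) = 18/49, g'(3/7) = -37/7, so t(2) = (3/7) - (18/49)/(-37/7) = 129/259.

t(1) = 3/7, t(2) = 129/259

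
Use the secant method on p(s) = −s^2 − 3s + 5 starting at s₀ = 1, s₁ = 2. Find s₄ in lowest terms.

1418/1189

p(1) = 1, p(2) = −5. s₂ = 2 − (−5)·(2 − 1)/((−5) − 1) = 7/6.
p(2) = −5, p(7/6) = 5/36. s₃ = (7/6) − (5/36)·((7/6) − 2)/((5/36) − (−5)) = 44/37.
p(7/6) = 5/36, p(44/37) = 25/1369. s₄ = (44/37) − (25/1369)·((44/37) − (7/6))/((25/1369) − (5/36)) = 1418/1189.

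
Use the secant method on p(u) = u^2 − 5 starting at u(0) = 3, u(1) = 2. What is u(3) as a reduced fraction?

47/21

p(3) = 4, p(2) = −1. u(2) = 2 − (−1)·(2 − 3)/((−1) − 4) = 11/5.
p(2) = −1, p(11/5) = −4/25. u(3) = (11/5) − (−4/25)·((11/5) − 2)/((−4/25) − (−1)) = 47/21.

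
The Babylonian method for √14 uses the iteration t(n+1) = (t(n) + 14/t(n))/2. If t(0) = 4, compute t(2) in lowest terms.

449/120

t(1) = (4 + 14/4)/2 = 15/4.
t(2) = (15/4 + 14/(15/4))/2 = 449/120.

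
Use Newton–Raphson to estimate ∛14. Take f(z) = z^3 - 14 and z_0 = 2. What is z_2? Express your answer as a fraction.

181/75

f'(z) = 3z^2.
f(2) = -6, f'(2) = 12, so z_1 = 2 - (-6)/12 = 5/2.
f(5/2) = 13/8, f'(5/2) = 75/4, so z_2 = (5/2) - (13/8)/(75/4) = 181/75.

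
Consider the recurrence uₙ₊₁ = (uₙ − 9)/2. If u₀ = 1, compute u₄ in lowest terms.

u₁ = (1 − 9)/2 = −4.
u₂ = ((−4) − 9)/2 = −13/2.
u₃ = ((−13/2) − 9)/2 = −31/4.
u₄ = ((−31/4) − 9)/2 = −67/8.

−67/8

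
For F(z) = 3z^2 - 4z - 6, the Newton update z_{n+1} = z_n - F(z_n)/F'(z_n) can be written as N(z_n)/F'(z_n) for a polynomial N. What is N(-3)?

F'(z) = 6z - 4.
N(z) = z·F'(z) - F(z) = z·(6z - 4) - (3z^2 - 4z - 6) = 3z^2 + 6.
N(-3) = 33.

33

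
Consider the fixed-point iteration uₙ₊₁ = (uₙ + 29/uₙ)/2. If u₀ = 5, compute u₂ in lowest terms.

u₁ = (5 + 29/5)/2 = 27/5.
u₂ = (27/5 + 29/(27/5))/2 = 727/135.

727/135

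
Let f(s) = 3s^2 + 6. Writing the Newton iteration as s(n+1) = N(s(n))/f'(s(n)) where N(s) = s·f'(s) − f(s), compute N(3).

21

f'(s) = 6s.
N(s) = s·f'(s) − f(s) = s·(6s) − (3s^2 + 6) = 3s^2 − 6.
N(3) = 21.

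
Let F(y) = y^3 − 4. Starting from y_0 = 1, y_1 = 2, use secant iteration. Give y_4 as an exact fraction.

2056682/1292353

F(1) = −3, F(2) = 4. y_2 = 2 − 4·(2 − 1)/(4 − (−3)) = 10/7.
F(2) = 4, F(10/7) = −372/343. y_3 = (10/7) − (−372/343)·((10/7) − 2)/((−372/343) − 4) = 169/109.
F(10/7) = −372/343, F(169/109) = −353307/1295029. y_4 = (169/109) − (−353307/1295029)·((169/109) − (10/7))/((−353307/1295029) − (−372/343)) = 2056682/1292353.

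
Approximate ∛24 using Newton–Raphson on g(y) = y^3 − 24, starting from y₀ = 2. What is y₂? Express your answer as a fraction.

662/225

g'(y) = 3y^2.
g(2) = −16, g'(2) = 12, so y₁ = 2 − (−16)/12 = 10/3.
g(10/3) = 352/27, g'(10/3) = 100/3, so y₂ = (10/3) − (352/27)/(100/3) = 662/225.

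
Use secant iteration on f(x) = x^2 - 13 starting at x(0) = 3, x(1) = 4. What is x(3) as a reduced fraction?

191/53

f(3) = -4, f(4) = 3. x(2) = 4 - 3·(4 - 3)/(3 - (-4)) = 25/7.
f(4) = 3, f(25/7) = -12/49. x(3) = (25/7) - (-12/49)·((25/7) - 4)/((-12/49) - 3) = 191/53.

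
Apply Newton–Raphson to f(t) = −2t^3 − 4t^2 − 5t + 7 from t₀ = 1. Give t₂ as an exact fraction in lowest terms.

78613/103265

f'(t) = −6t^2 − 8t − 5.
f(1) = −4, f'(1) = −19, so t₁ = 1 − (−4)/(−19) = 15/19.
f(15/19) = −2912/6859, f'(15/19) = −5435/361, so t₂ = (15/19) − (−2912/6859)/(−5435/361) = 78613/103265.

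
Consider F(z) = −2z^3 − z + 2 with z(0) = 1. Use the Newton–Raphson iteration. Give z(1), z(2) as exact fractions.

z(1) = 6/7, z(2) = 310/371

F'(z) = −6z^2 − 1.
F(1) = −1, F'(1) = −7, so z(1) = 1 − (−1)/(−7) = 6/7.
F(6/7) = −40/343, F'(6/7) = −265/49, so z(2) = (6/7) − (−40/343)/(−265/49) = 310/371.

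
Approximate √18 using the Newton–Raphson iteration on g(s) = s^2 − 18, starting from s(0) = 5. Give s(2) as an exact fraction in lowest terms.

g'(s) = 2s.
g(5) = 7, g'(5) = 10, so s(1) = 5 − 7/10 = 43/10.
g(43/10) = 49/100, g'(43/10) = 43/5, so s(2) = (43/10) − (49/100)/(43/5) = 3649/860.

3649/860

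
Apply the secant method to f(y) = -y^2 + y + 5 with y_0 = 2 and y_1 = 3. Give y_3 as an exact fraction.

f(2) = 3, f(3) = -1. y_2 = 3 - (-1)·(3 - 2)/((-1) - 3) = 11/4.
f(3) = -1, f(11/4) = 3/16. y_3 = (11/4) - (3/16)·((11/4) - 3)/((3/16) - (-1)) = 53/19.

53/19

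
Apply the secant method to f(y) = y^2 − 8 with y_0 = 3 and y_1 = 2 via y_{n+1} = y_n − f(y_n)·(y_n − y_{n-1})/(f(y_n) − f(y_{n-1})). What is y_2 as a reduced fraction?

f(3) = 1, f(2) = −4. y_2 = 2 − (−4)·(2 − 3)/((−4) − 1) = 14/5.

14/5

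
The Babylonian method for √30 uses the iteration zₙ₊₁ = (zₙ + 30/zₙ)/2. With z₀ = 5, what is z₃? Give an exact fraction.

z₁ = (5 + 30/5)/2 = 11/2.
z₂ = (11/2 + 30/(11/2))/2 = 241/44.
z₃ = (241/44 + 30/(241/44))/2 = 116161/21208.

116161/21208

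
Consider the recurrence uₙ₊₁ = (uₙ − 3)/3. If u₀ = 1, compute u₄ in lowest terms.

−119/81

u₁ = (1 − 3)/3 = −2/3.
u₂ = ((−2/3) − 3)/3 = −11/9.
u₃ = ((−11/9) − 3)/3 = −38/27.
u₄ = ((−38/27) − 3)/3 = −119/81.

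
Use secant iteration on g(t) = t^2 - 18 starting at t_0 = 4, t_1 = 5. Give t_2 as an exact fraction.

38/9

g(4) = -2, g(5) = 7. t_2 = 5 - 7·(5 - 4)/(7 - (-2)) = 38/9.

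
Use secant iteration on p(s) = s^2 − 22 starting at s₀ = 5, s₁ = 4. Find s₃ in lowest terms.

61/13

p(5) = 3, p(4) = −6. s₂ = 4 − (−6)·(4 − 5)/((−6) − 3) = 14/3.
p(4) = −6, p(14/3) = −2/9. s₃ = (14/3) − (−2/9)·((14/3) − 4)/((−2/9) − (−6)) = 61/13.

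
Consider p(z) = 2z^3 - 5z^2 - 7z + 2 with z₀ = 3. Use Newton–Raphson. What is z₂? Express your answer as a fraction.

p'(z) = 6z^2 - 10z - 7.
p(3) = -10, p'(3) = 17, so z₁ = 3 - (-10)/17 = 61/17.
p(61/17) = 24100/4913, p'(61/17) = 9933/289, so z₂ = (61/17) - (24100/4913)/(9933/289) = 581813/168861.

581813/168861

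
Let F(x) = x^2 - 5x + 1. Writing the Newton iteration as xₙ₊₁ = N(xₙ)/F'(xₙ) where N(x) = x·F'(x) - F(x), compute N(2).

3

F'(x) = 2x - 5.
N(x) = x·F'(x) - F(x) = x·(2x - 5) - (x^2 - 5x + 1) = x^2 - 1.
N(2) = 3.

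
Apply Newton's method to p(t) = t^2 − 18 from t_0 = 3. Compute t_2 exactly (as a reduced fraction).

p'(t) = 2t.
p(3) = −9, p'(3) = 6, so t_1 = 3 − (−9)/6 = 9/2.
p(9/2) = 9/4, p'(9/2) = 9, so t_2 = (9/2) − (9/4)/9 = 17/4.

17/4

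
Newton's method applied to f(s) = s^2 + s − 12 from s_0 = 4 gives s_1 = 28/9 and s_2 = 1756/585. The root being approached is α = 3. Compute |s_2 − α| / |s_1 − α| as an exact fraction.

s_1 − α = 28/9 − 3 = 1/9, so |s_1 − α| = 1/9.
s_2 − α = 1756/585 − 3 = 1/585, so |s_2 − α| = 1/585.
Ratio = (1/585) / (1/9) = 1/65.

1/65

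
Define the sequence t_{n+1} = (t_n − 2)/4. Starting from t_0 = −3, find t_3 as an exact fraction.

t_1 = ((−3) − 2)/4 = −5/4.
t_2 = ((−5/4) − 2)/4 = −13/16.
t_3 = ((−13/16) − 2)/4 = −45/64.

−45/64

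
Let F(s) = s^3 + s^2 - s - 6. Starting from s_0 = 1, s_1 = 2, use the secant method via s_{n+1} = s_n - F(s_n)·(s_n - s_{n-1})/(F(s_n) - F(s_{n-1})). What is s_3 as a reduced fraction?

F(1) = -5, F(2) = 4. s_2 = 2 - 4·(2 - 1)/(4 - (-5)) = 14/9.
F(2) = 4, F(14/9) = -1000/729. s_3 = (14/9) - (-1000/729)·((14/9) - 2)/((-1000/729) - 4) = 1634/979.

1634/979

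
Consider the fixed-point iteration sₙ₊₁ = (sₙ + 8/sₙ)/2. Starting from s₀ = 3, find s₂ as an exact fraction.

s₁ = (3 + 8/3)/2 = 17/6.
s₂ = (17/6 + 8/(17/6))/2 = 577/204.

577/204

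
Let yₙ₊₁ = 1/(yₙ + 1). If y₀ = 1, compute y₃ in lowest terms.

3/5

y₁ = 1/(1 + 1) = 1/2.
y₂ = 1/(1/2 + 1) = 2/3.
y₃ = 1/(2/3 + 1) = 3/5.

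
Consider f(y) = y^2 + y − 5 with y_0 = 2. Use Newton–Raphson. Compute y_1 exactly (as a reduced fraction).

f'(y) = 2y + 1.
f(2) = 1, f'(2) = 5, so y_1 = 2 − 1/5 = 9/5.

9/5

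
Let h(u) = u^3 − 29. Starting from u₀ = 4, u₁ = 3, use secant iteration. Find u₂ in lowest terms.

h(4) = 35, h(3) = −2. u₂ = 3 − (−2)·(3 − 4)/((−2) − 35) = 113/37.

113/37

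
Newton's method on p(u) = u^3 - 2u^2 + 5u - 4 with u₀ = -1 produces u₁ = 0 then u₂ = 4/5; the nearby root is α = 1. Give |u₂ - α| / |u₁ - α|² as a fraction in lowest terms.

u₁ - α = 0 - 1 = -1, so |u₁ - α| = 1.
u₂ - α = 4/5 - 1 = -1/5, so |u₂ - α| = 1/5.
|u₁ - α|² = 1.
Ratio = (1/5) / 1 = 1/5.

1/5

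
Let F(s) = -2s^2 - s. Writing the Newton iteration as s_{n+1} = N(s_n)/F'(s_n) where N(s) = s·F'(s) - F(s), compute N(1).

F'(s) = -4s - 1.
N(s) = s·F'(s) - F(s) = s·(-4s - 1) - (-2s^2 - s) = -2s^2.
N(1) = -2.

-2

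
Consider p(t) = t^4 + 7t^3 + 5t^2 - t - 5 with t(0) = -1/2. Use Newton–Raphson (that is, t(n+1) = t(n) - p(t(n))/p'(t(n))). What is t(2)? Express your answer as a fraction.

-17845/11744

p'(t) = 4t^3 + 21t^2 + 10t - 1.
p(-1/2) = -65/16, p'(-1/2) = -5/4, so t(1) = (-1/2) - (-65/16)/(-5/4) = -15/4.
p(-15/4) = -26195/256, p'(-15/4) = 367/8, so t(2) = (-15/4) - (-26195/256)/(367/8) = -17845/11744.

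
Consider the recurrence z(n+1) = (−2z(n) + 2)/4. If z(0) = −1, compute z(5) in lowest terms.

z(1) = (−2·(−1) + 2)/4 = 1.
z(2) = (−2·1 + 2)/4 = 0.
z(3) = (−2·0 + 2)/4 = 1/2.
z(4) = (−2·(1/2) + 2)/4 = 1/4.
z(5) = (−2·(1/4) + 2)/4 = 3/8.

3/8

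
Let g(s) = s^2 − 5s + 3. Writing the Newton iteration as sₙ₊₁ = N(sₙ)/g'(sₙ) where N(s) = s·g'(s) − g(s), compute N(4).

g'(s) = 2s − 5.
N(s) = s·g'(s) − g(s) = s·(2s − 5) − (s^2 − 5s + 3) = s^2 − 3.
N(4) = 13.

13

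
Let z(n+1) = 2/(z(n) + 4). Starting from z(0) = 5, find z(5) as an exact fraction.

378/841

z(1) = 2/(5 + 4) = 2/9.
z(2) = 2/(2/9 + 4) = 9/19.
z(3) = 2/(9/19 + 4) = 38/85.
z(4) = 2/(38/85 + 4) = 85/189.
z(5) = 2/(85/189 + 4) = 378/841.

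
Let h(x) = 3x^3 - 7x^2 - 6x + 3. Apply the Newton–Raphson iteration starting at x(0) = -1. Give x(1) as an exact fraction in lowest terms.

h'(x) = 9x^2 - 14x - 6.
h(-1) = -1, h'(-1) = 17, so x(1) = (-1) - (-1)/17 = -16/17.

-16/17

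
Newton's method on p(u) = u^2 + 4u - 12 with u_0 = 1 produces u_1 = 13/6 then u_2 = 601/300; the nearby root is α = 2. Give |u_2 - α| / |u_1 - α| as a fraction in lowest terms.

1/50

u_1 - α = 13/6 - 2 = 1/6, so |u_1 - α| = 1/6.
u_2 - α = 601/300 - 2 = 1/300, so |u_2 - α| = 1/300.
Ratio = (1/300) / (1/6) = 1/50.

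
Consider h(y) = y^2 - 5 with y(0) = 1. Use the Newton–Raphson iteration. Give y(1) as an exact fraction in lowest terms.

h'(y) = 2y.
h(1) = -4, h'(1) = 2, so y(1) = 1 - (-4)/2 = 3.

3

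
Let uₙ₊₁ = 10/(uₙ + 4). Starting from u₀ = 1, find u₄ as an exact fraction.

85/49

u₁ = 10/(1 + 4) = 2.
u₂ = 10/(2 + 4) = 5/3.
u₃ = 10/(5/3 + 4) = 30/17.
u₄ = 10/(30/17 + 4) = 85/49.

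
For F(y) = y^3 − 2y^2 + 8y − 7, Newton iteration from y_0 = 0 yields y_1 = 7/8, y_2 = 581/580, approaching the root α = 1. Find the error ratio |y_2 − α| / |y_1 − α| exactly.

2/145

y_1 − α = 7/8 − 1 = −1/8, so |y_1 − α| = 1/8.
y_2 − α = 581/580 − 1 = 1/580, so |y_2 − α| = 1/580.
Ratio = (1/580) / (1/8) = 2/145.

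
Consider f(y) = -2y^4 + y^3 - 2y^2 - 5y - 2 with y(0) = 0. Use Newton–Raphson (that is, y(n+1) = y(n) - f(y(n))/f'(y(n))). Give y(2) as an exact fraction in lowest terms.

f'(y) = -8y^3 + 3y^2 - 4y - 5.
f(0) = -2, f'(0) = -5, so y(1) = 0 - (-2)/(-5) = -2/5.
f(-2/5) = -272/625, f'(-2/5) = -301/125, so y(2) = (-2/5) - (-272/625)/(-301/125) = -874/1505.

-874/1505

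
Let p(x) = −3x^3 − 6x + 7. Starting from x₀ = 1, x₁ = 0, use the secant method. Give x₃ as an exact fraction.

p(1) = −2, p(0) = 7. x₂ = 0 − 7·(0 − 1)/(7 − (−2)) = 7/9.
p(0) = 7, p(7/9) = 224/243. x₃ = (7/9) − (224/243)·((7/9) − 0)/((224/243) − 7) = 189/211.

189/211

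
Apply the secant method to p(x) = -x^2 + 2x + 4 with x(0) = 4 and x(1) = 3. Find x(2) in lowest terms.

16/5

p(4) = -4, p(3) = 1. x(2) = 3 - 1·(3 - 4)/(1 - (-4)) = 16/5.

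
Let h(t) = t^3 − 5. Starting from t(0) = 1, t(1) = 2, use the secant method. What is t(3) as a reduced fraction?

h(1) = −4, h(2) = 3. t(2) = 2 − 3·(2 − 1)/(3 − (−4)) = 11/7.
h(2) = 3, h(11/7) = −384/343. t(3) = (11/7) − (−384/343)·((11/7) − 2)/((−384/343) − 3) = 265/157.

265/157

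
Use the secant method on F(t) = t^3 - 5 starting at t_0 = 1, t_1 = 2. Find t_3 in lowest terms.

265/157

F(1) = -4, F(2) = 3. t_2 = 2 - 3·(2 - 1)/(3 - (-4)) = 11/7.
F(2) = 3, F(11/7) = -384/343. t_3 = (11/7) - (-384/343)·((11/7) - 2)/((-384/343) - 3) = 265/157.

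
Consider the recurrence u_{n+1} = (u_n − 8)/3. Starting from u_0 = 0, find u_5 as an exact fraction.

−968/243

u_1 = (0 − 8)/3 = −8/3.
u_2 = ((−8/3) − 8)/3 = −32/9.
u_3 = ((−32/9) − 8)/3 = −104/27.
u_4 = ((−104/27) − 8)/3 = −320/81.
u_5 = ((−320/81) − 8)/3 = −968/243.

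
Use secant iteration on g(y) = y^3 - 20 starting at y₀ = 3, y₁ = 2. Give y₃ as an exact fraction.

1335/487

g(3) = 7, g(2) = -12. y₂ = 2 - (-12)·(2 - 3)/((-12) - 7) = 50/19.
g(2) = -12, g(50/19) = -12180/6859. y₃ = (50/19) - (-12180/6859)·((50/19) - 2)/((-12180/6859) - (-12)) = 1335/487.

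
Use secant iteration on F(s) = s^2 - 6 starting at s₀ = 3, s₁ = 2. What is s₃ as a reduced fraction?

27/11

F(3) = 3, F(2) = -2. s₂ = 2 - (-2)·(2 - 3)/((-2) - 3) = 12/5.
F(2) = -2, F(12/5) = -6/25. s₃ = (12/5) - (-6/25)·((12/5) - 2)/((-6/25) - (-2)) = 27/11.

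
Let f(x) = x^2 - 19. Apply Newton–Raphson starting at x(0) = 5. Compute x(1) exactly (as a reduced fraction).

22/5

f'(x) = 2x.
f(5) = 6, f'(5) = 10, so x(1) = 5 - 6/10 = 22/5.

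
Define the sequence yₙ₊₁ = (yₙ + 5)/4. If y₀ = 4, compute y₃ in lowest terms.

109/64

y₁ = (4 + 5)/4 = 9/4.
y₂ = ((9/4) + 5)/4 = 29/16.
y₃ = ((29/16) + 5)/4 = 109/64.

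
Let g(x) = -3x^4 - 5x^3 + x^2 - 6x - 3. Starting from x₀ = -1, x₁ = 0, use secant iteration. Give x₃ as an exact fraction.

g(-1) = 6, g(0) = -3. x₂ = 0 - (-3)·(0 - (-1))/((-3) - 6) = -1/3.
g(0) = -3, g(-1/3) = -20/27. x₃ = (-1/3) - (-20/27)·((-1/3) - 0)/((-20/27) - (-3)) = -27/61.

-27/61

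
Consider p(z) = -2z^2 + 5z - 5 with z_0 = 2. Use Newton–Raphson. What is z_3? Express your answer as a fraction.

13/7

p'(z) = -4z + 5.
p(2) = -3, p'(2) = -3, so z_1 = 2 - (-3)/(-3) = 1.
p(1) = -2, p'(1) = 1, so z_2 = 1 - (-2)/1 = 3.
p(3) = -8, p'(3) = -7, so z_3 = 3 - (-8)/(-7) = 13/7.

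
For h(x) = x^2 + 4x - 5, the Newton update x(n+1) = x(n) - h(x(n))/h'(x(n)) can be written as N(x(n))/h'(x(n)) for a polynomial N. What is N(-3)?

h'(x) = 2x + 4.
N(x) = x·h'(x) - h(x) = x·(2x + 4) - (x^2 + 4x - 5) = x^2 + 5.
N(-3) = 14.

14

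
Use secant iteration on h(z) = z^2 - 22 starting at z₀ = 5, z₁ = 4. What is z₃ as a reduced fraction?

61/13

h(5) = 3, h(4) = -6. z₂ = 4 - (-6)·(4 - 5)/((-6) - 3) = 14/3.
h(4) = -6, h(14/3) = -2/9. z₃ = (14/3) - (-2/9)·((14/3) - 4)/((-2/9) - (-6)) = 61/13.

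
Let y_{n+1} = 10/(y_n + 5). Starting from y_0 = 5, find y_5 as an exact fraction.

26/17

y_1 = 10/(5 + 5) = 1.
y_2 = 10/(1 + 5) = 5/3.
y_3 = 10/(5/3 + 5) = 3/2.
y_4 = 10/(3/2 + 5) = 20/13.
y_5 = 10/(20/13 + 5) = 26/17.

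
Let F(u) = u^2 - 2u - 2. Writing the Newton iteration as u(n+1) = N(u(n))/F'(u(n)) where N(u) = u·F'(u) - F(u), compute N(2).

6

F'(u) = 2u - 2.
N(u) = u·F'(u) - F(u) = u·(2u - 2) - (u^2 - 2u - 2) = u^2 + 2.
N(2) = 6.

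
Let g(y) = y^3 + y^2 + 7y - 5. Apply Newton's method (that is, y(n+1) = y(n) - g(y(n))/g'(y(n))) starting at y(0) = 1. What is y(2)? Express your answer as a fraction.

g'(y) = 3y^2 + 2y + 7.
g(1) = 4, g'(1) = 12, so y(1) = 1 - 4/12 = 2/3.
g(2/3) = 11/27, g'(2/3) = 29/3, so y(2) = (2/3) - (11/27)/(29/3) = 163/261.

163/261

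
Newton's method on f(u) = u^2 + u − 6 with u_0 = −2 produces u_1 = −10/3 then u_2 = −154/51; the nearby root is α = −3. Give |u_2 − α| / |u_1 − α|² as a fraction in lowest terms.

u_1 − α = −10/3 − (−3) = −10/3 + 3 = −1/3, so |u_1 − α| = 1/3.
u_2 − α = −154/51 − (−3) = −154/51 + 3 = −1/51, so |u_2 − α| = 1/51.
|u_1 − α|² = 1/9.
Ratio = (1/51) / (1/9) = 3/17.

3/17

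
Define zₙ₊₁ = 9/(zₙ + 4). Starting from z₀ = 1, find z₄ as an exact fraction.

z₁ = 9/(1 + 4) = 9/5.
z₂ = 9/(9/5 + 4) = 45/29.
z₃ = 9/(45/29 + 4) = 261/161.
z₄ = 9/(261/161 + 4) = 1449/905.

1449/905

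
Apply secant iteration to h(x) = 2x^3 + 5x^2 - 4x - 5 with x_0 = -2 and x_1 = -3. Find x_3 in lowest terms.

h(-2) = 7, h(-3) = -2. x_2 = (-3) - (-2)·((-3) - (-2))/((-2) - 7) = -25/9.
h(-3) = -2, h(-25/9) = 1330/729. x_3 = (-25/9) - (1330/729)·((-25/9) - (-3))/((1330/729) - (-2)) = -2010/697.

-2010/697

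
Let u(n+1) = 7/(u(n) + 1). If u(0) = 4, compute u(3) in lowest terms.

u(1) = 7/(4 + 1) = 7/5.
u(2) = 7/(7/5 + 1) = 35/12.
u(3) = 7/(35/12 + 1) = 84/47.

84/47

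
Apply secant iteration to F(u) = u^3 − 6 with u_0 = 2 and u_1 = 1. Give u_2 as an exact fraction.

F(2) = 2, F(1) = −5. u_2 = 1 − (−5)·(1 − 2)/((−5) − 2) = 12/7.

12/7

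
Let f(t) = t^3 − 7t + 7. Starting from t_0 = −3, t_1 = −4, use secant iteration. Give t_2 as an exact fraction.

−91/30

f(−3) = 1, f(−4) = −29. t_2 = (−4) − (−29)·((−4) − (−3))/((−29) − 1) = −91/30.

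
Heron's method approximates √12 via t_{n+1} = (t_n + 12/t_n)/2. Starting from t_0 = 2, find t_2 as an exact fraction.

7/2

t_1 = (2 + 12/2)/2 = 4.
t_2 = (4 + 12/4)/2 = 7/2.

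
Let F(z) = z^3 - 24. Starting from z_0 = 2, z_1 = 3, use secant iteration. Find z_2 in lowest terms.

F(2) = -16, F(3) = 3. z_2 = 3 - 3·(3 - 2)/(3 - (-16)) = 54/19.

54/19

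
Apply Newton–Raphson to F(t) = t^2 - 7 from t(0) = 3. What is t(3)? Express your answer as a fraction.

F'(t) = 2t.
F(3) = 2, F'(3) = 6, so t(1) = 3 - 2/6 = 8/3.
F(8/3) = 1/9, F'(8/3) = 16/3, so t(2) = (8/3) - (1/9)/(16/3) = 127/48.
F(127/48) = 1/2304, F'(127/48) = 127/24, so t(3) = (127/48) - (1/2304)/(127/24) = 32257/12192.

32257/12192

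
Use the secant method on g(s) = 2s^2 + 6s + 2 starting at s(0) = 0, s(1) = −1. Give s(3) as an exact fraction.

−1/3

g(0) = 2, g(−1) = −2. s(2) = (−1) − (−2)·((−1) − 0)/((−2) − 2) = −1/2.
g(−1) = −2, g(−1/2) = −1/2. s(3) = (−1/2) − (−1/2)·((−1/2) − (−1))/((−1/2) − (−2)) = −1/3.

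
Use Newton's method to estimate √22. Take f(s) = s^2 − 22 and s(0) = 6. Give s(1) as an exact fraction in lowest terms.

f'(s) = 2s.
f(6) = 14, f'(6) = 12, so s(1) = 6 − 14/12 = 29/6.

29/6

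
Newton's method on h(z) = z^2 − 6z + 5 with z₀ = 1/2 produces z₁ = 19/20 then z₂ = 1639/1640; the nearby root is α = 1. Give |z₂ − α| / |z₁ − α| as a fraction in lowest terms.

1/82

z₁ − α = 19/20 − 1 = −1/20, so |z₁ − α| = 1/20.
z₂ − α = 1639/1640 − 1 = −1/1640, so |z₂ − α| = 1/1640.
Ratio = (1/1640) / (1/20) = 1/82.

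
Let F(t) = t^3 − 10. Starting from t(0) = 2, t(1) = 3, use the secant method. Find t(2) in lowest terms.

F(2) = −2, F(3) = 17. t(2) = 3 − 17·(3 − 2)/(17 − (−2)) = 40/19.

40/19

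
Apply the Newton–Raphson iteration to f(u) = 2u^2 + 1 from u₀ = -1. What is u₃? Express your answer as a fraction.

f'(u) = 4u.
f(-1) = 3, f'(-1) = -4, so u₁ = (-1) - 3/(-4) = -1/4.
f(-1/4) = 9/8, f'(-1/4) = -1, so u₂ = (-1/4) - (9/8)/(-1) = 7/8.
f(7/8) = 81/32, f'(7/8) = 7/2, so u₃ = (7/8) - (81/32)/(7/2) = 17/112.

17/112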